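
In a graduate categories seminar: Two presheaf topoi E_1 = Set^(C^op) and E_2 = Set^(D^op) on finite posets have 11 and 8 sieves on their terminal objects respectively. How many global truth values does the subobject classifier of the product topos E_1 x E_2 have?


In a product of presheaf topoi E_1 x E_2, the subobject classifier
is Omega = Omega_1 x Omega_2 (componentwise), so
|Omega(top)| = |Omega_1(top_1)| * |Omega_2(top_2)|.
= 11 * 8 = 88.

88


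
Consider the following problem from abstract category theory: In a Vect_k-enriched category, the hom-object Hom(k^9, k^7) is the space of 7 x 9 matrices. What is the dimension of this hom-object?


In Vect-enriched categories, Hom(k^n, k^m) is the space of m x n matrices.
dim(Hom(k^9, k^7)) = 7 * 9 = 63

63


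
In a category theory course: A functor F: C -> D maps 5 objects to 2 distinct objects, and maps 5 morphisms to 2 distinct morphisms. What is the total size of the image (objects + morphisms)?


The image of F consists of distinct objects and distinct morphisms.
|Im(F)| on objects = 2
|Im(F)| on morphisms = 2
Total image cardinality = 2 + 2 = 4

4


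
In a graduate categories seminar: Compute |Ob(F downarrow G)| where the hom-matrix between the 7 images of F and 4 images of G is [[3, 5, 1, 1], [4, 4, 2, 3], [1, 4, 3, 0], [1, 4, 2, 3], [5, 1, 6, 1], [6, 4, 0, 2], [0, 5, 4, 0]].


Objects of (F downarrow G) are triples (a, b, h: F(a)->G(b)).
The count equals the sum of all entries in the hom-matrix.
sum(row 0) = 10
sum(row 1) = 13
sum(row 2) = 8
sum(row 3) = 10
sum(row 4) = 13
sum(row 5) = 12
sum(row 6) = 9
Grand total = 75

75


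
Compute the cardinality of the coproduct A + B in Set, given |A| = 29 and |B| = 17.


In Set, the coproduct A + B is the disjoint union.
|A + B| = |A| + |B| = 29 + 17 = 46

46


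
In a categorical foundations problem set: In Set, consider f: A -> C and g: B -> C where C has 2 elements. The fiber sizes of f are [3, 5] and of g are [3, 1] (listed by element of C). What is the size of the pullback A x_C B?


The pullback A x_C B consists of pairs (a, b) with f(a) = g(b).
For each element c in C, the fiber product has |f^-1(c)| * |g^-1(c)| elements.
Summing over C: 3 * 3 + 5 * 1
= 9 + 5 = 14

14


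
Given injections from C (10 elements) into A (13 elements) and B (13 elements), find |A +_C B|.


The pushout A +_C B identifies the images of C in A and B.
|A +_C B| = |A| + |B| - |C| (for injections).
= 13 + 13 - 10 = 16

16


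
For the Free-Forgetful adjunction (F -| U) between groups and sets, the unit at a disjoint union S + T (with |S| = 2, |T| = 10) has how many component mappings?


The unit eta_X: X -> U(F(X)) of the Free-Forgetful adjunction
maps each element of X to a generator of F(X). For X = S + T (disjoint
union in Set), |S + T| = |S| + |T|.
Total mappings = 2 + 10 = 12.

12


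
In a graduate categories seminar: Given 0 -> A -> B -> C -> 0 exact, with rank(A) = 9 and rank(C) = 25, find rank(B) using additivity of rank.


For a short exact sequence 0 -> A -> B -> C -> 0,
rank is additive: rank(B) = rank(A) + rank(C).
rank(B) = 9 + 25 = 34

34


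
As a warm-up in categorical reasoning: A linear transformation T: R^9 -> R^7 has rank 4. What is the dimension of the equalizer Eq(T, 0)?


The equalizer of f and the zero map is ker(f).
By the rank-nullity theorem: dim(ker(f)) = dim(domain) - rank(f).
dim(ker(f)) = 9 - 4 = 5

5


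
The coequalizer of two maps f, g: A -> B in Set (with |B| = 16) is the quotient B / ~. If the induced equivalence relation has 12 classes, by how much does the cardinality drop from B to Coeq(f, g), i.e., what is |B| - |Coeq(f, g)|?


The coequalizer Coeq(f, g) = B / ~ has one element per equivalence class.
|B| = 16, |Coeq(f, g)| = 12.
|B| - |Coeq(f, g)| = 16 - 12 = 4.

4


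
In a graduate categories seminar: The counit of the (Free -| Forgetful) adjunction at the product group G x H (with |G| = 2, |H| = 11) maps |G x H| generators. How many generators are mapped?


The counit epsilon_K: F(U(K)) -> K of the Free-Forgetful adjunction
maps |K| generators of F(U(K)) into K. For K = G x H (the product group),
|G x H| = |G| * |H|.
Total generators mapped = 2 * 11 = 22.

22


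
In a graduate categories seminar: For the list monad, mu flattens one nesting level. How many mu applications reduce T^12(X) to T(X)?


Each application of mu: T^2 -> T removes one layer of nesting.
Starting at depth 12 (i.e., T^12(X)), we need to reach T(X).
Number of mu applications = 12 - 1 = 11

11


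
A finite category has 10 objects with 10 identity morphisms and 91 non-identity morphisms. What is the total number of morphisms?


Each object has an identity morphism, giving 10 identities.
Adding the 91 non-identity morphisms:
Total = 10 + 91 = 101

101


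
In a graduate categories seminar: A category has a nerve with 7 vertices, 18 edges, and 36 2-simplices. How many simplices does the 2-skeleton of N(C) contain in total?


The 2-skeleton of the nerve N(C) consists of simplices in dimensions 0, 1, 2:
  |N(C)_0| = 7 (objects)
  |N(C)_1| = 18 (morphisms)
  |N(C)_2| = 36 (composable pairs)
Total = 7 + 18 + 36 = 61

61


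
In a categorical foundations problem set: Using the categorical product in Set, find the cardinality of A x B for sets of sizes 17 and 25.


In Set, the product A x B is the Cartesian product.
By the universal property, |A x B| = |A| * |B|.
|A x B| = 17 * 25 = 425

425


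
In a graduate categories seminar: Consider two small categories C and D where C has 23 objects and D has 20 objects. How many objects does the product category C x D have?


The product category C x D has objects that are pairs (c, d).
Number of pairs = |Ob(C)| * |Ob(D)| = 23 * 20 = 460

460


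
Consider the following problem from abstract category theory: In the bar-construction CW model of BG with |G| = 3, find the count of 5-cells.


In the bar-construction CW model of BG, the n-cells are indexed by
n-tuples [g_1|...|g_n] of non-identity elements of G (degenerate
simplices with some g_i = e do not contribute cells), so there are
(|G| - 1)^n n-cells.
For dim = 5 with |G| = 3:
cells = (3 - 1)^5 = 2^5 = 32

32


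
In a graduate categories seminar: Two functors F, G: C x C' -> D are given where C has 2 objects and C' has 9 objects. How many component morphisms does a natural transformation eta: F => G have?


A natural transformation eta: F => G assigns one component morphism per
object of the domain category.
The domain is the product category C x C', so
|Ob(C x C')| = |Ob(C)| * |Ob(C')| = 2 * 9 = 18.
Therefore eta has 18 component morphisms.

18


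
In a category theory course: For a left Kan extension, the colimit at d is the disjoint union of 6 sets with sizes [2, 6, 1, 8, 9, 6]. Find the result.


Pointwise, the left Kan extension (Lan_F H)(d) is the colimit, indexed
by the comma category (F downarrow d), of H composed with the
projection (F downarrow d) -> C. Here that colimit is given
as a coproduct (disjoint union) of sets, so its cardinality is the
sum of the sizes of the summands.
Coproduct of sets with sizes: 2 + 6 + 1 + 8 + 9 + 6
= 32

32


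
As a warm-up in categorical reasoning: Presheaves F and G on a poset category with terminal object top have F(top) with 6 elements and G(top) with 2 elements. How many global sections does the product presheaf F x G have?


Global sections of a presheaf on a poset with terminal top satisfy
Gamma(H) ~ H(top). Presheaves admit pointwise products, so
(F x G)(top) = F(top) x G(top) (Cartesian product).
|Gamma(F x G)| = |F(top)| * |G(top)| = 6 * 2 = 12.

12


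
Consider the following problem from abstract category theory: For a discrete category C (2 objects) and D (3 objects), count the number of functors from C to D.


A functor from a discrete category C to D is determined by
where each object maps. Each of the 2 objects of C can map
to any of the 3 objects of D independently.
Number of functors = 3^2 = 9

9


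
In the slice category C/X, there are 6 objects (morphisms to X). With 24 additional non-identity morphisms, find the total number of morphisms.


In the slice category C/X, objects are morphisms to X.
Identity morphisms: 6 (one per object of C/X).
Non-identity morphisms: 24.
Total = 6 + 24 = 30

30


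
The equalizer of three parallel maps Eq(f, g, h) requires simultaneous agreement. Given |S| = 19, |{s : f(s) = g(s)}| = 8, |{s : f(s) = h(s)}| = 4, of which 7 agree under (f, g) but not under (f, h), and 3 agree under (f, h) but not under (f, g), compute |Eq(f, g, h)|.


Eq(f, g, h) is the triple-agreement set: points in S where all three
maps take the same value. Using inclusion-exclusion on the pairwise data:
Pair (f, g) agrees on 8 points; pair (f, h) on 4 points.
Points agreeing under (f, g) but not (f, h) = 7; under (f, h) but not (f, g) = 3.
Triple-agreement = agreement-in-(f, g) minus points that agree under (f, g) but not (f, h):
|Eq(f, g, h)| = 8 - 7 = 1
(cross-check via (f, h): 4 - 3 = 1.)

1


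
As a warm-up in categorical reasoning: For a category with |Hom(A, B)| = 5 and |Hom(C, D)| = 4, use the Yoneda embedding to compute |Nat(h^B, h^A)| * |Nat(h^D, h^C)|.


By the Yoneda lemma, Nat(h^B, h^A) is isomorphic to Hom(A, B),
so |Nat(h^B, h^A)| = |Hom(A, B)| and |Nat(h^D, h^C)| = |Hom(C, D)|.
|Hom(A, B)| = 5, |Hom(C, D)| = 4.
|Nat(h^B, h^A) x Nat(h^D, h^C)| = 5 * 4 = 20

20


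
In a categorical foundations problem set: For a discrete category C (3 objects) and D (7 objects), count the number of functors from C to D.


A functor from a discrete category C to D is determined by
where each object maps. Each of the 3 objects of C can map
to any of the 7 objects of D independently.
Number of functors = 7^3 = 343

343


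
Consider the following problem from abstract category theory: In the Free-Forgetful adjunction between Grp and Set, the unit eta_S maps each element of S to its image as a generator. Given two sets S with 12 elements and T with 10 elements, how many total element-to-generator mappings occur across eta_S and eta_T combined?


The unit eta_X: X -> U(F(X)) of the Free-Forgetful adjunction
maps each element of X to a generator of F(X). For X = S + T (disjoint
union in Set), |S + T| = |S| + |T|.
Total mappings = 12 + 10 = 22.

22


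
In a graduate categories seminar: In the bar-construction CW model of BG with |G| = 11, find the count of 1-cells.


In the bar-construction CW model of BG, the n-cells are indexed by
n-tuples [g_1|...|g_n] of non-identity elements of G (degenerate
simplices with some g_i = e do not contribute cells), so there are
(|G| - 1)^n n-cells.
For dim = 1 with |G| = 11:
cells = (11 - 1)^1 = 10^1 = 10

10


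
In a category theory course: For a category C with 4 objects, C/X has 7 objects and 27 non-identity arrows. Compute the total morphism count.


In the slice category C/X, objects are morphisms to X.
Identity morphisms: 7 (one per object of C/X).
Non-identity morphisms: 27.
Total = 7 + 27 = 34

34


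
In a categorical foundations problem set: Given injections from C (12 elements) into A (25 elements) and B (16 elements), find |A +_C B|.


The pushout A +_C B identifies the images of C in A and B.
|A +_C B| = |A| + |B| - |C| (for injections).
= 25 + 16 - 12 = 29

29


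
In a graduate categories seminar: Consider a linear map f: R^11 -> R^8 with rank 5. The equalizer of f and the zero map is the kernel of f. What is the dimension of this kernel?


The equalizer of f and the zero map is ker(f).
By the rank-nullity theorem: dim(ker(f)) = dim(domain) - rank(f).
dim(ker(f)) = 11 - 5 = 6

6


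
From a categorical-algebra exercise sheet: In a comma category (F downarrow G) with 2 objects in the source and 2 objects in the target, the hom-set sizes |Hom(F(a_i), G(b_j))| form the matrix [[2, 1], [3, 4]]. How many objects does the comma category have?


Objects of (F downarrow G) are triples (a, b, h: F(a)->G(b)).
The count equals the sum of all entries in the hom-matrix.
sum(row 0) = 3
sum(row 1) = 7
Grand total = 10

10


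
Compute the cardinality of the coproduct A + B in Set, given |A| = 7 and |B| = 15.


In Set, the coproduct A + B is the disjoint union.
|A + B| = |A| + |B| = 7 + 15 = 22

22


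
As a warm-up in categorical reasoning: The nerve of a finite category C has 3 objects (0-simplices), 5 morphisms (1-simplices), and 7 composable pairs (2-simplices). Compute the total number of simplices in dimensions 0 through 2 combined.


The 2-skeleton of the nerve N(C) consists of simplices in dimensions 0, 1, 2:
  |N(C)_0| = 3 (objects)
  |N(C)_1| = 5 (morphisms)
  |N(C)_2| = 7 (composable pairs)
Total = 3 + 5 + 7 = 15

15


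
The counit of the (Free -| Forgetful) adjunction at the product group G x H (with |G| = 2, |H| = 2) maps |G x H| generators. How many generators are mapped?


The counit epsilon_K: F(U(K)) -> K of the Free-Forgetful adjunction
maps |K| generators of F(U(K)) into K. For K = G x H (the product group),
|G x H| = |G| * |H|.
Total generators mapped = 2 * 2 = 4.

4


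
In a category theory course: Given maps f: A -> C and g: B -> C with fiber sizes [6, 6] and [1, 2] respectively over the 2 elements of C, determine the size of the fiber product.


The pullback A x_C B consists of pairs (a, b) with f(a) = g(b).
For each element c in C, the fiber product has |f^-1(c)| * |g^-1(c)| elements.
Summing over C: 6 * 1 + 6 * 2
= 6 + 12 = 18

18


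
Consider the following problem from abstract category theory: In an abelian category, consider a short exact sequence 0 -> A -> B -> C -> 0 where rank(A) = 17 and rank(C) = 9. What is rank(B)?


For a short exact sequence 0 -> A -> B -> C -> 0,
rank is additive: rank(B) = rank(A) + rank(C).
rank(B) = 17 + 9 = 26

26


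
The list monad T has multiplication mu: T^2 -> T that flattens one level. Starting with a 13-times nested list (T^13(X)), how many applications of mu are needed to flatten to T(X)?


Each application of mu: T^2 -> T removes one layer of nesting.
Starting at depth 13 (i.e., T^13(X)), we need to reach T(X).
Number of mu applications = 13 - 1 = 12

12


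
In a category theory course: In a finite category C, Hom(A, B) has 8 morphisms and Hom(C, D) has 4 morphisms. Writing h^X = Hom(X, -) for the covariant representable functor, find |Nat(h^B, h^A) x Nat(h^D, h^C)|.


By the Yoneda lemma, Nat(h^B, h^A) is isomorphic to Hom(A, B),
so |Nat(h^B, h^A)| = |Hom(A, B)| and |Nat(h^D, h^C)| = |Hom(C, D)|.
|Hom(A, B)| = 8, |Hom(C, D)| = 4.
|Nat(h^B, h^A) x Nat(h^D, h^C)| = 8 * 4 = 32

32


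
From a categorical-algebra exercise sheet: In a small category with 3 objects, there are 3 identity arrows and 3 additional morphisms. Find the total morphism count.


Each object has an identity morphism, giving 3 identities.
Adding the 3 non-identity morphisms:
Total = 3 + 3 = 6

6


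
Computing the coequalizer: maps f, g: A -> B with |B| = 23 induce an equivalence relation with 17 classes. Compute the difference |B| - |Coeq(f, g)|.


The coequalizer Coeq(f, g) = B / ~ has one element per equivalence class.
|B| = 23, |Coeq(f, g)| = 17.
|B| - |Coeq(f, g)| = 23 - 17 = 6.

6


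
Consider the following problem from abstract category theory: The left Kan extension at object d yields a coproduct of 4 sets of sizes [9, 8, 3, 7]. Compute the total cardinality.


Pointwise, the left Kan extension (Lan_F H)(d) is the colimit, indexed
by the comma category (F downarrow d), of H composed with the
projection (F downarrow d) -> C. Here that colimit is given
as a coproduct (disjoint union) of sets, so its cardinality is the
sum of the sizes of the summands.
Coproduct of sets with sizes: 9 + 8 + 3 + 7
= 27

27


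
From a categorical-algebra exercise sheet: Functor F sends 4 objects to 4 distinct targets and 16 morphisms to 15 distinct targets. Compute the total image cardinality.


The image of F consists of distinct objects and distinct morphisms.
|Im(F)| on objects = 4
|Im(F)| on morphisms = 15
Total image cardinality = 4 + 15 = 19

19


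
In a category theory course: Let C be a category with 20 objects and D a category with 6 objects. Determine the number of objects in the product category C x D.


The product category C x D has objects that are pairs (c, d).
Number of pairs = |Ob(C)| * |Ob(D)| = 20 * 6 = 120

120


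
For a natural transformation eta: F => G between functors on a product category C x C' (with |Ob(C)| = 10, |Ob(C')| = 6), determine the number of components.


A natural transformation eta: F => G assigns one component morphism per
object of the domain category.
The domain is the product category C x C', so
|Ob(C x C')| = |Ob(C)| * |Ob(C')| = 10 * 6 = 60.
Therefore eta has 60 component morphisms.

60


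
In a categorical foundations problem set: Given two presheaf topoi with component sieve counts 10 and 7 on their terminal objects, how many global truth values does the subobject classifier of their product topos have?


In a product of presheaf topoi E_1 x E_2, the subobject classifier
is Omega = Omega_1 x Omega_2 (componentwise), so
|Omega(top)| = |Omega_1(top_1)| * |Omega_2(top_2)|.
= 10 * 7 = 70.

70


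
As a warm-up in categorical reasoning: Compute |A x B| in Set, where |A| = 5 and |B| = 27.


In Set, the product A x B is the Cartesian product.
By the universal property, |A x B| = |A| * |B|.
|A x B| = 5 * 27 = 135

135


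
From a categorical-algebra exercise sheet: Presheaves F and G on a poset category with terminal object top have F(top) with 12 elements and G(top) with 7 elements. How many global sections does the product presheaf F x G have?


Global sections of a presheaf on a poset with terminal top satisfy
Gamma(H) ~ H(top). Presheaves admit pointwise products, so
(F x G)(top) = F(top) x G(top) (Cartesian product).
|Gamma(F x G)| = |F(top)| * |G(top)| = 12 * 7 = 84.

84


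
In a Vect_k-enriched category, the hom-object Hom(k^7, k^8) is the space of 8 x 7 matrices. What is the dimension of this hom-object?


In Vect-enriched categories, Hom(k^n, k^m) is the space of m x n matrices.
dim(Hom(k^7, k^8)) = 8 * 7 = 56

56


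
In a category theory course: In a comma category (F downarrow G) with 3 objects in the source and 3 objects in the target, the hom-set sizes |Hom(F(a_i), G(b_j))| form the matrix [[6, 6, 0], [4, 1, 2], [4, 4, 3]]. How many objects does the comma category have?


Objects of (F downarrow G) are triples (a, b, h: F(a)->G(b)).
The count equals the sum of all entries in the hom-matrix.
sum(row 0) = 12
sum(row 1) = 7
sum(row 2) = 11
Grand total = 30

30


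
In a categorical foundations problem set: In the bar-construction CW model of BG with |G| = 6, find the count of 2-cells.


In the bar-construction CW model of BG, the n-cells are indexed by
n-tuples [g_1|...|g_n] of non-identity elements of G (degenerate
simplices with some g_i = e do not contribute cells), so there are
(|G| - 1)^n n-cells.
For dim = 2 with |G| = 6:
cells = (6 - 1)^2 = 5^2 = 25

25


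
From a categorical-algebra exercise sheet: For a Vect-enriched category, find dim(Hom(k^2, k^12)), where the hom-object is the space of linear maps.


In Vect-enriched categories, Hom(k^n, k^m) is the space of m x n matrices.
dim(Hom(k^2, k^12)) = 12 * 2 = 24

24


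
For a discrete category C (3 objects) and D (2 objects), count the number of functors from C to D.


A functor from a discrete category C to D is determined by
where each object maps. Each of the 3 objects of C can map
to any of the 2 objects of D independently.
Number of functors = 2^3 = 8

8


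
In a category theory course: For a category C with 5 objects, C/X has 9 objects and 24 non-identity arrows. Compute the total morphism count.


In the slice category C/X, objects are morphisms to X.
Identity morphisms: 9 (one per object of C/X).
Non-identity morphisms: 24.
Total = 9 + 24 = 33

33


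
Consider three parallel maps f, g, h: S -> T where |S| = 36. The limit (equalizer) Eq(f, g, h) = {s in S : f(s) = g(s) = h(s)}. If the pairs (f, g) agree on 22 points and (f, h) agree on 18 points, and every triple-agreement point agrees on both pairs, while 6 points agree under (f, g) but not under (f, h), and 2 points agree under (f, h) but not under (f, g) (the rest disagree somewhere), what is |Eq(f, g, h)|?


Eq(f, g, h) is the triple-agreement set: points in S where all three
maps take the same value. Using inclusion-exclusion on the pairwise data:
Pair (f, g) agrees on 22 points; pair (f, h) on 18 points.
Points agreeing under (f, g) but not (f, h) = 6; under (f, h) but not (f, g) = 2.
Triple-agreement = agreement-in-(f, g) minus points that agree under (f, g) but not (f, h):
|Eq(f, g, h)| = 22 - 6 = 16
(cross-check via (f, h): 18 - 2 = 16.)

16


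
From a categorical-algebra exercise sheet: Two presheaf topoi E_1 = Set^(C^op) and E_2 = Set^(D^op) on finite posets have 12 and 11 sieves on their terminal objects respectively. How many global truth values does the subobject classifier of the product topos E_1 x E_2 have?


In a product of presheaf topoi E_1 x E_2, the subobject classifier
is Omega = Omega_1 x Omega_2 (componentwise), so
|Omega(top)| = |Omega_1(top_1)| * |Omega_2(top_2)|.
= 12 * 11 = 132.

132


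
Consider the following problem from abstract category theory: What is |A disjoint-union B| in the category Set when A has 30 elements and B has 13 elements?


In Set, the coproduct A + B is the disjoint union.
|A + B| = |A| + |B| = 30 + 13 = 43

43


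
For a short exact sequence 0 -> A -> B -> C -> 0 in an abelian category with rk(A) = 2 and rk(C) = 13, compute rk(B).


For a short exact sequence 0 -> A -> B -> C -> 0,
rank is additive: rank(B) = rank(A) + rank(C).
rank(B) = 2 + 13 = 15

15


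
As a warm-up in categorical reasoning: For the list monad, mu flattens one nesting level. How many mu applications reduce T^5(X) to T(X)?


Each application of mu: T^2 -> T removes one layer of nesting.
Starting at depth 5 (i.e., T^5(X)), we need to reach T(X).
Number of mu applications = 5 - 1 = 4

4


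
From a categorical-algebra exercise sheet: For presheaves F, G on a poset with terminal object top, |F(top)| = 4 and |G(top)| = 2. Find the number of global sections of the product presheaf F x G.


Global sections of a presheaf on a poset with terminal top satisfy
Gamma(H) ~ H(top). Presheaves admit pointwise products, so
(F x G)(top) = F(top) x G(top) (Cartesian product).
|Gamma(F x G)| = |F(top)| * |G(top)| = 4 * 2 = 8.

8


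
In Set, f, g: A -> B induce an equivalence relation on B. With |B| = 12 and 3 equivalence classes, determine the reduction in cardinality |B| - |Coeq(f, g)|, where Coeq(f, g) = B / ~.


The coequalizer Coeq(f, g) = B / ~ has one element per equivalence class.
|B| = 12, |Coeq(f, g)| = 3.
|B| - |Coeq(f, g)| = 12 - 3 = 9.

9


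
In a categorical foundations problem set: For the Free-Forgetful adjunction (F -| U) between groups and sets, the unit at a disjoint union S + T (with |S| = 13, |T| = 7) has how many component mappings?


The unit eta_X: X -> U(F(X)) of the Free-Forgetful adjunction
maps each element of X to a generator of F(X). For X = S + T (disjoint
union in Set), |S + T| = |S| + |T|.
Total mappings = 13 + 7 = 20.

20


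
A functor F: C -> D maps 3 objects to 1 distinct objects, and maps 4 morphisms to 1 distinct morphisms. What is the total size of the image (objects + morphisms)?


The image of F consists of distinct objects and distinct morphisms.
|Im(F)| on objects = 1
|Im(F)| on morphisms = 1
Total image cardinality = 1 + 1 = 2

2


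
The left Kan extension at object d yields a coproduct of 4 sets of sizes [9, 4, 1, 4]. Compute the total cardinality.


Pointwise, the left Kan extension (Lan_F H)(d) is the colimit, indexed
by the comma category (F downarrow d), of H composed with the
projection (F downarrow d) -> C. Here that colimit is given
as a coproduct (disjoint union) of sets, so its cardinality is the
sum of the sizes of the summands.
Coproduct of sets with sizes: 9 + 4 + 1 + 4
= 18

18


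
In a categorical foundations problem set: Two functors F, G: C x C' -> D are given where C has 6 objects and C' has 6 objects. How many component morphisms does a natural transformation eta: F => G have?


A natural transformation eta: F => G assigns one component morphism per
object of the domain category.
The domain is the product category C x C', so
|Ob(C x C')| = |Ob(C)| * |Ob(C')| = 6 * 6 = 36.
Therefore eta has 36 component morphisms.

36


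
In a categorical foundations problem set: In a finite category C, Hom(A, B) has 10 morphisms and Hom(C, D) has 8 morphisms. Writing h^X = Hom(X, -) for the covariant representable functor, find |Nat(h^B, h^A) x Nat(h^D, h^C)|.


By the Yoneda lemma, Nat(h^B, h^A) is isomorphic to Hom(A, B),
so |Nat(h^B, h^A)| = |Hom(A, B)| and |Nat(h^D, h^C)| = |Hom(C, D)|.
|Hom(A, B)| = 10, |Hom(C, D)| = 8.
|Nat(h^B, h^A) x Nat(h^D, h^C)| = 10 * 8 = 80

80


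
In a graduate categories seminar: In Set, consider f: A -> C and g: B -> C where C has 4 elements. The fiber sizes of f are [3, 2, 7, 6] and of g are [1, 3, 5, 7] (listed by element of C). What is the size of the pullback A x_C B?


The pullback A x_C B consists of pairs (a, b) with f(a) = g(b).
For each element c in C, the fiber product has |f^-1(c)| * |g^-1(c)| elements.
Summing over C: 3 * 1 + 2 * 3 + 7 * 5 + 6 * 7
= 3 + 6 + 35 + 42 = 86

86


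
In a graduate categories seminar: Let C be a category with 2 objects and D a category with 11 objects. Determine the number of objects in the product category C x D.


The product category C x D has objects that are pairs (c, d).
Number of pairs = |Ob(C)| * |Ob(D)| = 2 * 11 = 22

22


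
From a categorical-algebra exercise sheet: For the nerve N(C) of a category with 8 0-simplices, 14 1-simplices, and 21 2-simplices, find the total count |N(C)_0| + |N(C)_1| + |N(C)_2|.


The 2-skeleton of the nerve N(C) consists of simplices in dimensions 0, 1, 2:
  |N(C)_0| = 8 (objects)
  |N(C)_1| = 14 (morphisms)
  |N(C)_2| = 21 (composable pairs)
Total = 8 + 14 + 21 = 43

43


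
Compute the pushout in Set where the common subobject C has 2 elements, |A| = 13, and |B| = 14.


The pushout A +_C B identifies the images of C in A and B.
|A +_C B| = |A| + |B| - |C| (for injections).
= 13 + 14 - 2 = 25

25


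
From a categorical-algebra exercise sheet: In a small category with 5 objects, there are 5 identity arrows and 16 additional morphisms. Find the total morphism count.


Each object has an identity morphism, giving 5 identities.
Adding the 16 non-identity morphisms:
Total = 5 + 16 = 21

21


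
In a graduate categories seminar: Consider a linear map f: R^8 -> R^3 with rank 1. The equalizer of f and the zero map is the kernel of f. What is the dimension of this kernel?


The equalizer of f and the zero map is ker(f).
By the rank-nullity theorem: dim(ker(f)) = dim(domain) - rank(f).
dim(ker(f)) = 8 - 1 = 7

7


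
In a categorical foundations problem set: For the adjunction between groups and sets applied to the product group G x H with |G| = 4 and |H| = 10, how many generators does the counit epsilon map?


The counit epsilon_K: F(U(K)) -> K of the Free-Forgetful adjunction
maps |K| generators of F(U(K)) into K. For K = G x H (the product group),
|G x H| = |G| * |H|.
Total generators mapped = 4 * 10 = 40.

40


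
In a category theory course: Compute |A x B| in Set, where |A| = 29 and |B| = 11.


In Set, the product A x B is the Cartesian product.
By the universal property, |A x B| = |A| * |B|.
|A x B| = 29 * 11 = 319

319


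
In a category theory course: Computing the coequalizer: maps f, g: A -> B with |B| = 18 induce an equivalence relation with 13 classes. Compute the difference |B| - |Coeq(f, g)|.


The coequalizer Coeq(f, g) = B / ~ has one element per equivalence class.
|B| = 18, |Coeq(f, g)| = 13.
|B| - |Coeq(f, g)| = 18 - 13 = 5.

5


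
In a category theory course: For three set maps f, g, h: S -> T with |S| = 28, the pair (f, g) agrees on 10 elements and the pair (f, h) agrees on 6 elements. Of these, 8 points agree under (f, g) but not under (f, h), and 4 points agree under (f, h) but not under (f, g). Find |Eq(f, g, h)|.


Eq(f, g, h) is the triple-agreement set: points in S where all three
maps take the same value. Using inclusion-exclusion on the pairwise data:
Pair (f, g) agrees on 10 points; pair (f, h) on 6 points.
Points agreeing under (f, g) but not (f, h) = 8; under (f, h) but not (f, g) = 4.
Triple-agreement = agreement-in-(f, g) minus points that agree under (f, g) but not (f, h):
|Eq(f, g, h)| = 10 - 8 = 2
(cross-check via (f, h): 6 - 4 = 2.)

2


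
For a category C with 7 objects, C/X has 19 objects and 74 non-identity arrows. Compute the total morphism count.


In the slice category C/X, objects are morphisms to X.
Identity morphisms: 19 (one per object of C/X).
Non-identity morphisms: 74.
Total = 19 + 74 = 93

93


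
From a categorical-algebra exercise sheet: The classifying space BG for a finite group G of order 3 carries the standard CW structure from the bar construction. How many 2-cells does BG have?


In the bar-construction CW model of BG, the n-cells are indexed by
n-tuples [g_1|...|g_n] of non-identity elements of G (degenerate
simplices with some g_i = e do not contribute cells), so there are
(|G| - 1)^n n-cells.
For dim = 2 with |G| = 3:
cells = (3 - 1)^2 = 2^2 = 4

4


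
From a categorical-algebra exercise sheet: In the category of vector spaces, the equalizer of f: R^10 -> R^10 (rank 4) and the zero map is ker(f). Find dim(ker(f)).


The equalizer of f and the zero map is ker(f).
By the rank-nullity theorem: dim(ker(f)) = dim(domain) - rank(f).
dim(ker(f)) = 10 - 4 = 6

6


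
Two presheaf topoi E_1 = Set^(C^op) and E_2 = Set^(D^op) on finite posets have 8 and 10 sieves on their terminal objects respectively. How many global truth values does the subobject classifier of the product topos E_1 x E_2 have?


In a product of presheaf topoi E_1 x E_2, the subobject classifier
is Omega = Omega_1 x Omega_2 (componentwise), so
|Omega(top)| = |Omega_1(top_1)| * |Omega_2(top_2)|.
= 8 * 10 = 80.

80


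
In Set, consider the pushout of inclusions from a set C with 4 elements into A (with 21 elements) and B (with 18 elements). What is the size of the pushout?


The pushout A +_C B identifies the images of C in A and B.
|A +_C B| = |A| + |B| - |C| (for injections).
= 21 + 18 - 4 = 35

35


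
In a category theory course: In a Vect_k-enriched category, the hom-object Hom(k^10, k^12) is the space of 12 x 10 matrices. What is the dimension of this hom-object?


In Vect-enriched categories, Hom(k^n, k^m) is the space of m x n matrices.
dim(Hom(k^10, k^12)) = 12 * 10 = 120

120


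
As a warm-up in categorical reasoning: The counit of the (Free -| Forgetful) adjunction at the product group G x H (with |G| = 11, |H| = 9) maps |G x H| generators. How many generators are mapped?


The counit epsilon_K: F(U(K)) -> K of the Free-Forgetful adjunction
maps |K| generators of F(U(K)) into K. For K = G x H (the product group),
|G x H| = |G| * |H|.
Total generators mapped = 11 * 9 = 99.

99


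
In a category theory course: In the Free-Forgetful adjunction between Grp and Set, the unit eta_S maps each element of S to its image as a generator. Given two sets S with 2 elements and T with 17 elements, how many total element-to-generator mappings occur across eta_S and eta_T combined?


The unit eta_X: X -> U(F(X)) of the Free-Forgetful adjunction
maps each element of X to a generator of F(X). For X = S + T (disjoint
union in Set), |S + T| = |S| + |T|.
Total mappings = 2 + 17 = 19.

19


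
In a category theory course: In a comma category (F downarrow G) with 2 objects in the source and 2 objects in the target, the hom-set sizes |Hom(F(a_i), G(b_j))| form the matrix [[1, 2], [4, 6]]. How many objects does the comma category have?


Objects of (F downarrow G) are triples (a, b, h: F(a)->G(b)).
The count equals the sum of all entries in the hom-matrix.
sum(row 0) = 3
sum(row 1) = 10
Grand total = 13

13


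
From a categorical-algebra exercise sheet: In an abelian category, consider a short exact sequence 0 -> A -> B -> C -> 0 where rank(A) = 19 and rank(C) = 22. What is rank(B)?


For a short exact sequence 0 -> A -> B -> C -> 0,
rank is additive: rank(B) = rank(A) + rank(C).
rank(B) = 19 + 22 = 41

41


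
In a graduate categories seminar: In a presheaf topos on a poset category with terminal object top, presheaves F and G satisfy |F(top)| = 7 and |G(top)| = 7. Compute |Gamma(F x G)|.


Global sections of a presheaf on a poset with terminal top satisfy
Gamma(H) ~ H(top). Presheaves admit pointwise products, so
(F x G)(top) = F(top) x G(top) (Cartesian product).
|Gamma(F x G)| = |F(top)| * |G(top)| = 7 * 7 = 49.

49


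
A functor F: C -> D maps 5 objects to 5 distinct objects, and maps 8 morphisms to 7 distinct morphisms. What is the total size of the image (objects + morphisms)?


The image of F consists of distinct objects and distinct morphisms.
|Im(F)| on objects = 5
|Im(F)| on morphisms = 7
Total image cardinality = 5 + 7 = 12

12


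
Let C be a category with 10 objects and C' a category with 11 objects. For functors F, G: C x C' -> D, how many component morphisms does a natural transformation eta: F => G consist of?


A natural transformation eta: F => G assigns one component morphism per
object of the domain category.
The domain is the product category C x C', so
|Ob(C x C')| = |Ob(C)| * |Ob(C')| = 10 * 11 = 110.
Therefore eta has 110 component morphisms.

110


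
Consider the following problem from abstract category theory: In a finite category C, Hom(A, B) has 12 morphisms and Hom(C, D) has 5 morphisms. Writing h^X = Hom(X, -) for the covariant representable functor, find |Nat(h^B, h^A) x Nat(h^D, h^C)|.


By the Yoneda lemma, Nat(h^B, h^A) is isomorphic to Hom(A, B),
so |Nat(h^B, h^A)| = |Hom(A, B)| and |Nat(h^D, h^C)| = |Hom(C, D)|.
|Hom(A, B)| = 12, |Hom(C, D)| = 5.
|Nat(h^B, h^A) x Nat(h^D, h^C)| = 12 * 5 = 60

60


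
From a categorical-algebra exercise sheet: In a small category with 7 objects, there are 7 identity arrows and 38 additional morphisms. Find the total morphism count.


Each object has an identity morphism, giving 7 identities.
Adding the 38 non-identity morphisms:
Total = 7 + 38 = 45

45


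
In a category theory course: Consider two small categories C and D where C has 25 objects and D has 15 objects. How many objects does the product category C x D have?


The product category C x D has objects that are pairs (c, d).
Number of pairs = |Ob(C)| * |Ob(D)| = 25 * 15 = 375

375


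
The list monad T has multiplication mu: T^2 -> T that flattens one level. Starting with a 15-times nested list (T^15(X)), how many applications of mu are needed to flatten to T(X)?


Each application of mu: T^2 -> T removes one layer of nesting.
Starting at depth 15 (i.e., T^15(X)), we need to reach T(X).
Number of mu applications = 15 - 1 = 14

14


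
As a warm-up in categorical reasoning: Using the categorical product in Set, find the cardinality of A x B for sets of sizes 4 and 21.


In Set, the product A x B is the Cartesian product.
By the universal property, |A x B| = |A| * |B|.
|A x B| = 4 * 21 = 84

84


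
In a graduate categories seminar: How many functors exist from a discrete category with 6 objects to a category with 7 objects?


A functor from a discrete category C to D is determined by
where each object maps. Each of the 6 objects of C can map
to any of the 7 objects of D independently.
Number of functors = 7^6 = 117649

117649


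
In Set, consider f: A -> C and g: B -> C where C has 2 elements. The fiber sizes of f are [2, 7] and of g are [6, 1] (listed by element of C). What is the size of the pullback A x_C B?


The pullback A x_C B consists of pairs (a, b) with f(a) = g(b).
For each element c in C, the fiber product has |f^-1(c)| * |g^-1(c)| elements.
Summing over C: 2 * 6 + 7 * 1
= 12 + 7 = 19

19


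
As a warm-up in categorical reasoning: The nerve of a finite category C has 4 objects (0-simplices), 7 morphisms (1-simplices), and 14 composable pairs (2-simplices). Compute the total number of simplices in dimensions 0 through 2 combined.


The 2-skeleton of the nerve N(C) consists of simplices in dimensions 0, 1, 2:
  |N(C)_0| = 4 (objects)
  |N(C)_1| = 7 (morphisms)
  |N(C)_2| = 14 (composable pairs)
Total = 4 + 7 + 14 = 25

25


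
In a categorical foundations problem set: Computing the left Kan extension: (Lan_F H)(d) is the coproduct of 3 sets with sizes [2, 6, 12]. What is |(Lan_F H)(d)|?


Pointwise, the left Kan extension (Lan_F H)(d) is the colimit, indexed
by the comma category (F downarrow d), of H composed with the
projection (F downarrow d) -> C. Here that colimit is given
as a coproduct (disjoint union) of sets, so its cardinality is the
sum of the sizes of the summands.
Coproduct of sets with sizes: 2 + 6 + 12
= 20

20


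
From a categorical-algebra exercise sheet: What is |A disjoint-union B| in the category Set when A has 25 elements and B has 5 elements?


In Set, the coproduct A + B is the disjoint union.
|A + B| = |A| + |B| = 25 + 5 = 30

30


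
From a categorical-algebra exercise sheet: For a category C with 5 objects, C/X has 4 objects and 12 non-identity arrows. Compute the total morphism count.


In the slice category C/X, objects are morphisms to X.
Identity morphisms: 4 (one per object of C/X).
Non-identity morphisms: 12.
Total = 4 + 12 = 16

16


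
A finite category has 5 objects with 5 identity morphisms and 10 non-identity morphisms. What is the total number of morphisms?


Each object has an identity morphism, giving 5 identities.
Adding the 10 non-identity morphisms:
Total = 5 + 10 = 15

15


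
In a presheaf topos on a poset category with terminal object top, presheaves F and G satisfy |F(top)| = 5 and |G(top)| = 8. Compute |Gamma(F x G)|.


Global sections of a presheaf on a poset with terminal top satisfy
Gamma(H) ~ H(top). Presheaves admit pointwise products, so
(F x G)(top) = F(top) x G(top) (Cartesian product).
|Gamma(F x G)| = |F(top)| * |G(top)| = 5 * 8 = 40.

40


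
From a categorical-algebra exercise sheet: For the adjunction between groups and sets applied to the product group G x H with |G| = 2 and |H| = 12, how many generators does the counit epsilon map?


The counit epsilon_K: F(U(K)) -> K of the Free-Forgetful adjunction
maps |K| generators of F(U(K)) into K. For K = G x H (the product group),
|G x H| = |G| * |H|.
Total generators mapped = 2 * 12 = 24.

24


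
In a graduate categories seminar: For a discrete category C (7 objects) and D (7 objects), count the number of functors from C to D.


A functor from a discrete category C to D is determined by
where each object maps. Each of the 7 objects of C can map
to any of the 7 objects of D independently.
Number of functors = 7^7 = 823543

823543


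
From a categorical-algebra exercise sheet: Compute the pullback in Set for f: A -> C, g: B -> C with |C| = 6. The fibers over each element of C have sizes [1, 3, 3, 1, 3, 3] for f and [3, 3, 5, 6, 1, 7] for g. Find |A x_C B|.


The pullback A x_C B consists of pairs (a, b) with f(a) = g(b).
For each element c in C, the fiber product has |f^-1(c)| * |g^-1(c)| elements.
Summing over C: 1 * 3 + 3 * 3 + 3 * 5 + 1 * 6 + 3 * 1 + 3 * 7
= 3 + 9 + 15 + 6 + 3 + 21 = 57

57


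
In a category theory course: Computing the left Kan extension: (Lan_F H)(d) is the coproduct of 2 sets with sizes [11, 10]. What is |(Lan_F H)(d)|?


Pointwise, the left Kan extension (Lan_F H)(d) is the colimit, indexed
by the comma category (F downarrow d), of H composed with the
projection (F downarrow d) -> C. Here that colimit is given
as a coproduct (disjoint union) of sets, so its cardinality is the
sum of the sizes of the summands.
Coproduct of sets with sizes: 11 + 10
= 21

21


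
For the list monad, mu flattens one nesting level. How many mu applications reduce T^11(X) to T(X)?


Each application of mu: T^2 -> T removes one layer of nesting.
Starting at depth 11 (i.e., T^11(X)), we need to reach T(X).
Number of mu applications = 11 - 1 = 10

10
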